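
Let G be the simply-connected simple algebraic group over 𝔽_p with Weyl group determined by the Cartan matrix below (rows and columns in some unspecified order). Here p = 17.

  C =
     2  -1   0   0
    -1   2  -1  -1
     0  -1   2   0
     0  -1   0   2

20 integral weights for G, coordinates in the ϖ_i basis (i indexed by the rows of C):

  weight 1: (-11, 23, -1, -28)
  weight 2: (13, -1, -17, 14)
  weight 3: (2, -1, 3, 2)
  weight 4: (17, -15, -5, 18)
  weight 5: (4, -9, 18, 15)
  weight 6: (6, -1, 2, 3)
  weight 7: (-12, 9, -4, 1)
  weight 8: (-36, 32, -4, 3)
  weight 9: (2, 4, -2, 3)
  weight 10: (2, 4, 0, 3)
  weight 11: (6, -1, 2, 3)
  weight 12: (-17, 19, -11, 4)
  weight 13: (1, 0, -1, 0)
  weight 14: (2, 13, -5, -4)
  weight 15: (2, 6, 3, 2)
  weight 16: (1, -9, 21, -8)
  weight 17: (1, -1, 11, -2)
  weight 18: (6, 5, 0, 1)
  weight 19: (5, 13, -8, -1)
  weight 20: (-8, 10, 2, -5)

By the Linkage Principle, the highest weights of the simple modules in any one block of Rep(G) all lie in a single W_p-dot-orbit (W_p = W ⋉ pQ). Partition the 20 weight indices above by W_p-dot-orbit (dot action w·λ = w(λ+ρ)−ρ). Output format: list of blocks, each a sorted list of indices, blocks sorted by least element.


Root system D_4: the 4×4 matrix C matches after relabeling.

Each λ_j+ρ reduced to Ā_17; 4-tuples below use C's row order:

  λ_1+ρ ↦ (7, 0, 3, 4);  λ_2+ρ ↦ (2, 1, 0, 1);  λ_3+ρ ↦ (3, 0, 4, 3);  λ_4+ρ ↦ (1, 1, 11, 0);  λ_5+ρ ↦ (7, 1, 1, 2);  λ_6+ρ ↦ (7, 0, 3, 4);  λ_7+ρ ↦ (7, 1, 1, 2);  λ_8+ρ ↦ (2, 1, 0, 1);  λ_9+ρ ↦ (3, 4, 1, 4);  λ_10+ρ ↦ (3, 4, 1, 4);  λ_11+ρ ↦ (7, 0, 3, 4);  λ_12+ρ ↦ (7, 1, 1, 2);  λ_13+ρ ↦ (2, 1, 0, 1);  λ_14+ρ ↦ (3, 0, 4, 3);  λ_15+ρ ↦ (3, 0, 4, 3);  λ_16+ρ ↦ (7, 1, 1, 2);  λ_17+ρ ↦ (1, 1, 11, 0);  λ_18+ρ ↦ (7, 1, 1, 2);  λ_19+ρ ↦ (3, 0, 4, 3);  λ_20+ρ ↦ (7, 0, 3, 4)

Partition of {1..20} into 6 W_17-dot-orbits:

[[1, 6, 11, 20], [2, 8, 13], [3, 14, 15, 19], [4, 17], [5, 7, 12, 16, 18], [9, 10]]


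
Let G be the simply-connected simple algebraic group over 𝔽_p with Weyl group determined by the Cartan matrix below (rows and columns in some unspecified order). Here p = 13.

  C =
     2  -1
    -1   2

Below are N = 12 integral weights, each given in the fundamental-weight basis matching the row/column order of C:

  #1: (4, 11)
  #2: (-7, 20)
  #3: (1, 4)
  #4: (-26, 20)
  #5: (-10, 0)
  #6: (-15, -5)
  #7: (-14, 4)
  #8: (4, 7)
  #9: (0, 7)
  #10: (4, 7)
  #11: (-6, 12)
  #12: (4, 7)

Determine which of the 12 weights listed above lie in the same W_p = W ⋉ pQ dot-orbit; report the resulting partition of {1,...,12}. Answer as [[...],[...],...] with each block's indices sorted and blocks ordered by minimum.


A_2 Cartan matrix, 2 simple roots permuted; ρ=(1,1).

Each λ_j+ρ reduced to Ā_13; 2-tuples below use C's row order:

  1: (1, 8) · 2: (2, 5) · 3: (2, 5) · 4: (1, 8) · 5: (1, 8) · 6: (1, 8) · 7: (5, 8) · 8: (5, 8) · 9: (1, 8) · 10: (5, 8) · 11: (5, 8) · 12: (5, 8)

3 distinct reps among the 12 weights ⇒ 3 W_13-linkage classes:

[[1, 4, 5, 6, 9], [2, 3], [7, 8, 10, 11, 12]]


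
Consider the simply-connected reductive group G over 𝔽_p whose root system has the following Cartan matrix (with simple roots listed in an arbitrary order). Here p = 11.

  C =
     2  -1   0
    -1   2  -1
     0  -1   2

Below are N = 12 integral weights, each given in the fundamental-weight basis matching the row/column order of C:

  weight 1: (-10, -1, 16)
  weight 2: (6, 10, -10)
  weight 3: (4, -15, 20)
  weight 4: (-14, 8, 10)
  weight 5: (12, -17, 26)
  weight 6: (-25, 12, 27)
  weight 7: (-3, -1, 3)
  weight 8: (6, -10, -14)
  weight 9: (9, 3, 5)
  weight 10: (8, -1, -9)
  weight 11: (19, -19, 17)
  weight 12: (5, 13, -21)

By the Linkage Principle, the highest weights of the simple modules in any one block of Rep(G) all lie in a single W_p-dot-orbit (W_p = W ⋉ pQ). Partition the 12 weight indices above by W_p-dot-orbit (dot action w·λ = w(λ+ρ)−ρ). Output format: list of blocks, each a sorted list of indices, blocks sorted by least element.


Root system A_3: the 3×3 matrix C matches after relabeling.

W_11-reps of the 12 weights in Ā_11 (same 3-coord order as C):

  λ_1 → (6, 3, 2);  λ_2 → (0, 2, 2);  λ_3 → (1, 1, 3);  λ_4 → (0, 2, 2);  λ_5 → (6, 3, 2);  λ_6 → (6, 3, 2);  λ_7 → (0, 2, 2);  λ_8 → (0, 2, 2);  λ_9 → (1, 1, 3);  λ_10 → (1, 8, 0);  λ_11 → (0, 2, 2);  λ_12 → (6, 3, 2)

Grouping the 12 weights by Ā_11-representative: 4 linkage classes.

[[1, 5, 6, 12], [2, 4, 7, 8, 11], [3, 9], [10]]


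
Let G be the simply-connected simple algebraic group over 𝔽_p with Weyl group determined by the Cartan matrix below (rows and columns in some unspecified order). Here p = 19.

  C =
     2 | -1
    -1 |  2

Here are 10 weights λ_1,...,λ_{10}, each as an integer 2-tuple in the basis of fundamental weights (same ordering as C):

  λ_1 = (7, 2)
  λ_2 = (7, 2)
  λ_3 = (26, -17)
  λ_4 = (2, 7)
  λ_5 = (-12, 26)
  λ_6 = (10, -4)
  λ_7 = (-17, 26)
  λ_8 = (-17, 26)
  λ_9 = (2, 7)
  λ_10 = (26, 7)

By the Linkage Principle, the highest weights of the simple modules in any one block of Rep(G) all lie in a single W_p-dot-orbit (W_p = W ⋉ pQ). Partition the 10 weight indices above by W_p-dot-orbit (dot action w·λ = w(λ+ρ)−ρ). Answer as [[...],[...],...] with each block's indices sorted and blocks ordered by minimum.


Type A_2, rank 2, |W|=6; reorder rows/cols to standard.

Each λ_j+ρ reduced to Ā_19; 2-tuples below use C's row order:

    [1] (8, 3)
    [2] (8, 3)
    [3] (3, 8)
    [4] (3, 8)
    [5] (3, 8)
    [6] (8, 3)
    [7] (8, 3)
    [8] (8, 3)
    [9] (3, 8)
    [10] (3, 8)

Linkage partition of the 10 weights (2 classes, p=19):

[[1, 2, 6, 7, 8], [3, 4, 5, 9, 10]]


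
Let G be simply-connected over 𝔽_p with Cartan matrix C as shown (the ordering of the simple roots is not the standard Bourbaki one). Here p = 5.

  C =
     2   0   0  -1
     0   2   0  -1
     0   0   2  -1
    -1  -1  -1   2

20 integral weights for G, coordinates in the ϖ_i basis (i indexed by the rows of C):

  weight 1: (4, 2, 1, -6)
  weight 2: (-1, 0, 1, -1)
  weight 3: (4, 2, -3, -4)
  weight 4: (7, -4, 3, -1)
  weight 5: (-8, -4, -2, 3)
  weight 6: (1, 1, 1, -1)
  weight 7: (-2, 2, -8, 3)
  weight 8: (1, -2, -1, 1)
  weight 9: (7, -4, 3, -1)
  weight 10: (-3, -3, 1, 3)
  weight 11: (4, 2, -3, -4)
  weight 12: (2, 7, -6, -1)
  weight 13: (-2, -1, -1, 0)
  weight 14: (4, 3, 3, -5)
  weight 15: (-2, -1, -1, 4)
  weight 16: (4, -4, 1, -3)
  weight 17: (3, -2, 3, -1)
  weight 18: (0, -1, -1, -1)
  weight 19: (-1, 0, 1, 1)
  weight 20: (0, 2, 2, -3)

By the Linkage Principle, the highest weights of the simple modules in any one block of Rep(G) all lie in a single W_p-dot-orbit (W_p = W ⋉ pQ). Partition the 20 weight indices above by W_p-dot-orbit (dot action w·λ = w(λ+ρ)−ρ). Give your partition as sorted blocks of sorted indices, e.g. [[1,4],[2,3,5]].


Type D_4, rank 4, |W|=192; reorder rows/cols to standard.

Each λ_j+ρ reduced to Ā_5; 4-tuples below use C's row order:

  λ_1 → (0, 2, 3, 0)
  λ_2 → (0, 1, 2, 0)
  λ_3 → (0, 2, 3, 0)
  λ_4 → (2, 1, 0, 1)
  λ_5 → (1, 1, 1, 1)
  λ_6 → (1, 1, 1, 1)
  λ_7 → (1, 1, 1, 1)
  λ_8 → (2, 1, 0, 1)
  λ_9 → (2, 1, 0, 1)
  λ_10 → (1, 1, 1, 1)
  λ_11 → (0, 2, 3, 0)
  λ_12 → (0, 1, 2, 0)
  λ_13 → (1, 0, 0, 0)
  λ_14 → (1, 0, 0, 0)
  λ_15 → (1, 0, 0, 0)
  λ_16 → (0, 2, 3, 0)
  λ_17 → (1, 2, 1, 0)
  λ_18 → (1, 0, 0, 0)
  λ_19 → (0, 1, 2, 0)
  λ_20 → (1, 1, 1, 1)

These 20 weights hit 6 W_5-dot-orbits; sizes (4, 3, 3, 5, 4, 1):

[[1, 3, 11, 16], [2, 12, 19], [4, 8, 9], [5, 6, 7, 10, 20], [13, 14, 15, 18], [17]]


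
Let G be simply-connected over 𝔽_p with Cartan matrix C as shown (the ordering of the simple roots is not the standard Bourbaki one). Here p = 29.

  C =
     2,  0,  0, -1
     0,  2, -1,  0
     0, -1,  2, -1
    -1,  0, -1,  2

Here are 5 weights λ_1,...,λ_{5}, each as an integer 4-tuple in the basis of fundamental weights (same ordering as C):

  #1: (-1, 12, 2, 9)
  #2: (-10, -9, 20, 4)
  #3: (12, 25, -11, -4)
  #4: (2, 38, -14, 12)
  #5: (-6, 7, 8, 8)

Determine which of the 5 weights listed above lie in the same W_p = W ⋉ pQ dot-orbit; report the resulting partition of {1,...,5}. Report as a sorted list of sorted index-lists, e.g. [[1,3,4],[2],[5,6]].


Root system A_4: the 4×4 matrix C matches after relabeling.

Each λ_j+ρ reduced to Ā_29; 4-tuples below use C's row order:

  λ_1+ρ ↦ (0, 13, 3, 10)
  λ_2+ρ ↦ (5, 8, 9, 4)
  λ_3+ρ ↦ (0, 13, 3, 10)
  λ_4+ρ ↦ (0, 13, 3, 10)
  λ_5+ρ ↦ (5, 8, 9, 4)

Linkage partition of the 5 weights (2 classes, p=29):

[[1, 3, 4], [2, 5]]


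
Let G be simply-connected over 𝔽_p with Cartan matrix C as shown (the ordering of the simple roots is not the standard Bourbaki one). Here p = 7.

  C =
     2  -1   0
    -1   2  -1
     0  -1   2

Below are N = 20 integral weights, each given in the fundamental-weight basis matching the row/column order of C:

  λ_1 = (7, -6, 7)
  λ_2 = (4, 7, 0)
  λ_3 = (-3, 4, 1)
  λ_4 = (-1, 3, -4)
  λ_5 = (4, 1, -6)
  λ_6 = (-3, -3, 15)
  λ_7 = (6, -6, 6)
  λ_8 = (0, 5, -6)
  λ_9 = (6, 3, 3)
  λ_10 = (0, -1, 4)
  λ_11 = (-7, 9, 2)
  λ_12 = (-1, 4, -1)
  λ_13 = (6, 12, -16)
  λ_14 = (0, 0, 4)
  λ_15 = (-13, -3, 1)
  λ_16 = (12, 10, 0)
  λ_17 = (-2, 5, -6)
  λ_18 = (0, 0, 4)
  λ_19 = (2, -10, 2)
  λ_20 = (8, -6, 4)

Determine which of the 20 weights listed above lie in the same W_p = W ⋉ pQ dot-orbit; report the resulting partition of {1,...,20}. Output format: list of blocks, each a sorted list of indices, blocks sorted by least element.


A_3 Cartan matrix, 3 simple roots permuted; ρ=(1,1,1).

Ā_7 reps of the 20 weights (A_3, coords as presented):

  [1] (1, 3, 1)
  [2] (1, 0, 5)
  [3] (2, 3, 2)
  [4] (0, 1, 3)
  [5] (2, 3, 2)
  [6] (2, 3, 2)
  [7] (0, 5, 0)
  [8] (1, 1, 5)
  [9] (0, 1, 3)
  [10] (1, 0, 5)
  [11] (0, 1, 3)
  [12] (0, 5, 0)
  [13] (1, 0, 5)
  [14] (1, 1, 5)
  [15] (0, 5, 0)
  [16] (1, 3, 1)
  [17] (1, 0, 5)
  [18] (1, 1, 5)
  [19] (1, 3, 1)
  [20] (2, 3, 2)

6 distinct reps among the 20 weights ⇒ 6 W_7-linkage classes:

[[1, 16, 19], [2, 10, 13, 17], [3, 5, 6, 20], [4, 9, 11], [7, 12, 15], [8, 14, 18]]


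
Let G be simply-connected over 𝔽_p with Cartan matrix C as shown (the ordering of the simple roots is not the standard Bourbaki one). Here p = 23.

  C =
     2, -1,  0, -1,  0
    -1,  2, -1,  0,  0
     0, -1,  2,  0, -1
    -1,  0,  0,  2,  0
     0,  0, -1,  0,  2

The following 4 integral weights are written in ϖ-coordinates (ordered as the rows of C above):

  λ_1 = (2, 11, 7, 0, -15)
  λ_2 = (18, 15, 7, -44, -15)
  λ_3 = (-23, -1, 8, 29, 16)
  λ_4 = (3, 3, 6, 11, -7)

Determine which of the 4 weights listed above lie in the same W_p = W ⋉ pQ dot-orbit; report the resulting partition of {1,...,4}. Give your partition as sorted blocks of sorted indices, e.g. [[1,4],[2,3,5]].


Type A_5, rank 5, |W|=720; reorder rows/cols to standard.

Alcove-folded reps (p=23, 4 weights, presented ϖ-order):

  [1] (3, 6, 6, 0, 7);  [2] (3, 6, 6, 0, 7);  [3] (3, 6, 6, 0, 7);  [4] (4, 4, 1, 8, 2)

These 4 weights hit 2 W_23-dot-orbits; sizes (3, 1):

[[1, 2, 3], [4]]


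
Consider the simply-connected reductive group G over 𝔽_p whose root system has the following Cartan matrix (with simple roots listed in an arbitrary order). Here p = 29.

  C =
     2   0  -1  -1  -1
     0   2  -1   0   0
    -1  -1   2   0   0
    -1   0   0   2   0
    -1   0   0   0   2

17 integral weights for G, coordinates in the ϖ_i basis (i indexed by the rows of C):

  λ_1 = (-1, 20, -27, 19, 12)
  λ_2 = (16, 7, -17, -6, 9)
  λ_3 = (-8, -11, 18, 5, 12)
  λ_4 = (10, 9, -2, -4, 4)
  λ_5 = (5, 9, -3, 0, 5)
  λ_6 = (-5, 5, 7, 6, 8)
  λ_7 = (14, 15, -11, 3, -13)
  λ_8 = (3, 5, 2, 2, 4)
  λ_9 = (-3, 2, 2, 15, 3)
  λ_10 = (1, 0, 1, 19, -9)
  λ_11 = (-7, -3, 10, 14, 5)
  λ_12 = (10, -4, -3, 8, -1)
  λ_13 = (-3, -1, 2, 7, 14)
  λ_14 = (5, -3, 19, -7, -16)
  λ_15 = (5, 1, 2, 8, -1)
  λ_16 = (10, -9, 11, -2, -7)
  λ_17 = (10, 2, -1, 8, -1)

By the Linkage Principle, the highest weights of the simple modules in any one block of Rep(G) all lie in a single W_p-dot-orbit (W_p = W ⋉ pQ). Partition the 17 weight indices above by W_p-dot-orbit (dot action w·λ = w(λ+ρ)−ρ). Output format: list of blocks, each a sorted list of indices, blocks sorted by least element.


Root system D_5: the 5×5 matrix C matches after relabeling.

W_29-reps of the 17 weights in Ā_29 (same 5-coord order as C):

  1: (2, 0, 1, 6, 13) · 2: (4, 8, 2, 1, 6) · 3: (4, 8, 2, 1, 6) · 4: (4, 6, 3, 3, 5) · 5: (4, 8, 2, 1, 6) · 6: (4, 6, 3, 3, 5) · 7: (4, 6, 3, 3, 5) · 8: (4, 6, 3, 3, 5) · 9: (2, 3, 1, 14, 2) · 10: (2, 3, 1, 14, 2) · 11: (6, 2, 3, 9, 0) · 12: (6, 2, 3, 9, 0) · 13: (2, 0, 1, 6, 13) · 14: (6, 2, 3, 9, 0) · 15: (6, 2, 3, 9, 0) · 16: (4, 8, 2, 1, 6) · 17: (6, 2, 3, 9, 0)

5 distinct reps among the 17 weights ⇒ 5 W_29-linkage classes:

[[1, 13], [2, 3, 5, 16], [4, 6, 7, 8], [9, 10], [11, 12, 14, 15, 17]]


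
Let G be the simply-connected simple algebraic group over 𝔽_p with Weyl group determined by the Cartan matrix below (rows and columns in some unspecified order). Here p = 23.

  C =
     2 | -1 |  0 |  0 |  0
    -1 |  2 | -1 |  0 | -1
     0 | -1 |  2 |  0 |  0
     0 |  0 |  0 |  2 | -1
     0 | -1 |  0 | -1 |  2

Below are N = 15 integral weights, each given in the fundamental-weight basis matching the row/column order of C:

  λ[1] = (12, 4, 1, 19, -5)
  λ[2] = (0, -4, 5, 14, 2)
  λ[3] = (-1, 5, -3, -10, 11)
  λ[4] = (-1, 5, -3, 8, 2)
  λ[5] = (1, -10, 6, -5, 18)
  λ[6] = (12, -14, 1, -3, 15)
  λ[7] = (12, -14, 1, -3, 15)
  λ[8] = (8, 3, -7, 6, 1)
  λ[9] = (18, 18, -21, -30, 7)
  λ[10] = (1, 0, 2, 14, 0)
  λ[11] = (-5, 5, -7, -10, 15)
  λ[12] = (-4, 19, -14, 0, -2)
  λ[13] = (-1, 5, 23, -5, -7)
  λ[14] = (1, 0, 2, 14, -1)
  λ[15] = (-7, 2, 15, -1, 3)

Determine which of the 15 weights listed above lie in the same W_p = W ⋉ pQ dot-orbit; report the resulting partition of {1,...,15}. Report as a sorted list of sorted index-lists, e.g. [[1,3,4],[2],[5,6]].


D_5 Cartan matrix, 5 simple roots permuted; ρ=(1,1,1,1,1).

Folding the 15 weights λ_j+ρ into Ā_23 (reps in the given 5-coord order):

  [1] (0, 2, 11, 2, 1)
  [2] (2, 1, 3, 15, 0)
  [3] (0, 4, 2, 9, 1)
  [4] (0, 4, 2, 9, 1)
  [5] (7, 0, 2, 4, 4)
  [6] (0, 2, 11, 2, 1)
  [7] (0, 2, 11, 2, 1)
  [8] (7, 2, 4, 7, 0)
  [9] (2, 1, 3, 15, 0)
  [10] (2, 1, 3, 15, 0)
  [11] (0, 4, 2, 9, 1)
  [12] (3, 3, 13, 0, 0)
  [13] (3, 3, 13, 0, 0)
  [14] (2, 1, 3, 15, 0)
  [15] (3, 3, 13, 0, 0)

Grouping the 15 weights by Ā_23-representative: 6 linkage classes.

[[1, 6, 7], [2, 9, 10, 14], [3, 4, 11], [5], [8], [12, 13, 15]]


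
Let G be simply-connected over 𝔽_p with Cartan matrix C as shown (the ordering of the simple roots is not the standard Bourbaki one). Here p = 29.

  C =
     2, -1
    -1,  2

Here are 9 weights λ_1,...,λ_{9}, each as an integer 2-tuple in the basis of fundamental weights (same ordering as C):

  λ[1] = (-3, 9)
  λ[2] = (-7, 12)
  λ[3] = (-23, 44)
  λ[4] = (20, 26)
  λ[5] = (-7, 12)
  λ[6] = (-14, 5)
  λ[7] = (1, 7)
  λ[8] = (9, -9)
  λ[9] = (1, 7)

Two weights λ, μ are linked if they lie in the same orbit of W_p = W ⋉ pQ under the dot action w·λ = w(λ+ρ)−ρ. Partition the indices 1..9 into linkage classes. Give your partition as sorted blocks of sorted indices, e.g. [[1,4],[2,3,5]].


C ↔ A_2 under row/col permutation; |W(A_2)| = 6.

Folding the 9 weights λ_j+ρ into Ā_29 (reps in the given 2-coord order):

  λ_1 → (2, 8) · λ_2 → (6, 7) · λ_3 → (6, 7) · λ_4 → (2, 8) · λ_5 → (6, 7) · λ_6 → (6, 7) · λ_7 → (2, 8) · λ_8 → (2, 8) · λ_9 → (2, 8)

Partition of {1..9} into 2 W_29-dot-orbits:

[[1, 4, 7, 8, 9], [2, 3, 5, 6]]


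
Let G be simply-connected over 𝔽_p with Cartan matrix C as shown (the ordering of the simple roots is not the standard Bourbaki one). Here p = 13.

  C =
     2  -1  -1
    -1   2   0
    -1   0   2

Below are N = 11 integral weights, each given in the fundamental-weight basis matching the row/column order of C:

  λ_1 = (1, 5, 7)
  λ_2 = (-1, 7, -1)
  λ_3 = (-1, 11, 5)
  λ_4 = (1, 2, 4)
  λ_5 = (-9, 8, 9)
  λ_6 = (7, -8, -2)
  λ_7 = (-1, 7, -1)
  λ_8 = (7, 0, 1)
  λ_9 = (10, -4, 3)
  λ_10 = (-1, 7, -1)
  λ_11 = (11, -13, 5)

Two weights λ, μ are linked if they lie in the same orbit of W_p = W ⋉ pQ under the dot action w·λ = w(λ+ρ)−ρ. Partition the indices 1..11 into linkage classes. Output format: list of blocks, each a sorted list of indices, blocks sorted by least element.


Root system A_3: the 3×3 matrix C matches after relabeling.

λ_j+ρ reflected into Ā_13 (⟨·,θ^∨⟩≤13); 3-tuples as given:

  [1] (2, 3, 5) · [2] (0, 8, 0) · [3] (0, 7, 1) · [4] (2, 3, 5) · [5] (8, 1, 2) · [6] (0, 7, 1) · [7] (0, 8, 0) · [8] (8, 1, 2) · [9] (8, 1, 2) · [10] (0, 8, 0) · [11] (0, 7, 1)

Partition of {1..11} into 4 W_13-dot-orbits:

[[1, 4], [2, 7, 10], [3, 6, 11], [5, 8, 9]]


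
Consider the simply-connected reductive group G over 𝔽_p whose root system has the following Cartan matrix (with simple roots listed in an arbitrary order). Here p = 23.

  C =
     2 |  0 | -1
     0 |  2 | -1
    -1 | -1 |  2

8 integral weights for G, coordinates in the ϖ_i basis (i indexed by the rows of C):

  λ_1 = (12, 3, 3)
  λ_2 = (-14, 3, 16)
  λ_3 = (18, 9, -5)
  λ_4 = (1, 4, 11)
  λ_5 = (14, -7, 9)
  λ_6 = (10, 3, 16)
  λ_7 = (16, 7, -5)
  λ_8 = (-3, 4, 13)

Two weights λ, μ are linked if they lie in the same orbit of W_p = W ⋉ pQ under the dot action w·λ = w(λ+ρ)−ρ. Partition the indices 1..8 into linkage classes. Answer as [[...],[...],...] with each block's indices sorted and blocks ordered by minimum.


Root system A_3: the 3×3 matrix C matches after relabeling.

Ā_23 reps of the 8 weights (A_3, coords as presented):

  1: (13, 4, 4);  2: (13, 4, 4);  3: (13, 4, 4);  4: (2, 5, 12);  5: (13, 4, 4);  6: (2, 5, 12);  7: (13, 4, 4);  8: (2, 5, 12)

Partition of {1..8} into 2 W_23-dot-orbits:

[[1, 2, 3, 5, 7], [4, 6, 8]]


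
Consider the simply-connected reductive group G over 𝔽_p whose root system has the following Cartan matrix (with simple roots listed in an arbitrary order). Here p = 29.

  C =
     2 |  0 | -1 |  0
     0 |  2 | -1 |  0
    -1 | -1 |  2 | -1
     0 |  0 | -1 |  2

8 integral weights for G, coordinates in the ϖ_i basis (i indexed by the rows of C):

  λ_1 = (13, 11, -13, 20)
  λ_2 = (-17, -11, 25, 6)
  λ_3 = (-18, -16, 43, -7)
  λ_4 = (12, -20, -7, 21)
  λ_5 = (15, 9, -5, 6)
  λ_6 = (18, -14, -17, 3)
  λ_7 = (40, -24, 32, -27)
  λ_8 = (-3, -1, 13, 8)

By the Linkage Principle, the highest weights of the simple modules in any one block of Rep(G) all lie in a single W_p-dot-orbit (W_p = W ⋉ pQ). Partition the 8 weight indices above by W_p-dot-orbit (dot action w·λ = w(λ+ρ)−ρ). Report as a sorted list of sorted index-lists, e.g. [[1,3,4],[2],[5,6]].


D_4 Cartan matrix, 4 simple roots permuted; ρ=(1,1,1,1).

W_29-reps of the 8 weights in Ā_29 (same 4-coord order as C):

  [1] (2, 0, 6, 9) · [2] (12, 6, 4, 3) · [3] (2, 0, 6, 9) · [4] (12, 6, 4, 3) · [5] (12, 6, 4, 3) · [6] (12, 6, 4, 3) · [7] (12, 6, 4, 3) · [8] (2, 0, 6, 9)

Linkage partition of the 8 weights (2 classes, p=29):

[[1, 3, 8], [2, 4, 5, 6, 7]]


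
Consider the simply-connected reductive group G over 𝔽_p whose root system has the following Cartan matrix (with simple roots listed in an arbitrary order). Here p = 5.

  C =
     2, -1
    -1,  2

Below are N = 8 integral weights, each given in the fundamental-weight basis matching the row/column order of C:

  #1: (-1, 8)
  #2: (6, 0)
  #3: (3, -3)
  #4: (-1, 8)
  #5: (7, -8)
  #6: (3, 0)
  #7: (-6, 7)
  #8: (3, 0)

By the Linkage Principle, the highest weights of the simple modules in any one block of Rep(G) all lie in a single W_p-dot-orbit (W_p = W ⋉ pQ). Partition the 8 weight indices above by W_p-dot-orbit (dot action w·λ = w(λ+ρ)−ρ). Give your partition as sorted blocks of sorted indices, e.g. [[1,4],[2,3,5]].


Dynkin diagram of C (from the 2 off-diagonal −1 entries): A_2.

Each λ_j+ρ reduced to Ā_5; 2-tuples below use C's row order:

    [1] (4, 1)
    [2] (2, 2)
    [3] (2, 2)
    [4] (4, 1)
    [5] (2, 2)
    [6] (4, 1)
    [7] (2, 0)
    [8] (4, 1)

The 8 indices split into 3 linkage classes (same alcove rep ⇔ same W_5-dot-orbit):

[[1, 4, 6, 8], [2, 3, 5], [7]]


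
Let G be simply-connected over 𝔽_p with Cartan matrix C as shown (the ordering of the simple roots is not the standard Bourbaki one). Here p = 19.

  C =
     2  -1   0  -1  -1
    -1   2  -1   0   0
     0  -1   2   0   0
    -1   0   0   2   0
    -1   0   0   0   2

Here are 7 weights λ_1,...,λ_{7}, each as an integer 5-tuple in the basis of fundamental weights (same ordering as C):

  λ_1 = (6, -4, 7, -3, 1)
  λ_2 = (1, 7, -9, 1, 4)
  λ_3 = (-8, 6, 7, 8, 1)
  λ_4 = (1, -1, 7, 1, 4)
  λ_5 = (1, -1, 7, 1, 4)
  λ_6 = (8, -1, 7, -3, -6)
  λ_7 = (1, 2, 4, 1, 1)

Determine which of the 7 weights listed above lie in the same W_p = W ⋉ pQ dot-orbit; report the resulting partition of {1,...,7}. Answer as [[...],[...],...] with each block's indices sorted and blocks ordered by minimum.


Cartan matrix: type D_5 (|W|=1920); un-permuting the 5 rows.

Each λ_j+ρ reduced to Ā_19; 5-tuples below use C's row order:

  λ_1 → (2, 3, 5, 2, 2) · λ_2 → (2, 0, 8, 2, 5) · λ_3 → (2, 0, 8, 2, 5) · λ_4 → (2, 0, 8, 2, 5) · λ_5 → (2, 0, 8, 2, 5) · λ_6 → (2, 0, 8, 2, 5) · λ_7 → (2, 3, 5, 2, 2)

These 7 weights hit 2 W_19-dot-orbits; sizes (2, 5):

[[1, 7], [2, 3, 4, 5, 6]]


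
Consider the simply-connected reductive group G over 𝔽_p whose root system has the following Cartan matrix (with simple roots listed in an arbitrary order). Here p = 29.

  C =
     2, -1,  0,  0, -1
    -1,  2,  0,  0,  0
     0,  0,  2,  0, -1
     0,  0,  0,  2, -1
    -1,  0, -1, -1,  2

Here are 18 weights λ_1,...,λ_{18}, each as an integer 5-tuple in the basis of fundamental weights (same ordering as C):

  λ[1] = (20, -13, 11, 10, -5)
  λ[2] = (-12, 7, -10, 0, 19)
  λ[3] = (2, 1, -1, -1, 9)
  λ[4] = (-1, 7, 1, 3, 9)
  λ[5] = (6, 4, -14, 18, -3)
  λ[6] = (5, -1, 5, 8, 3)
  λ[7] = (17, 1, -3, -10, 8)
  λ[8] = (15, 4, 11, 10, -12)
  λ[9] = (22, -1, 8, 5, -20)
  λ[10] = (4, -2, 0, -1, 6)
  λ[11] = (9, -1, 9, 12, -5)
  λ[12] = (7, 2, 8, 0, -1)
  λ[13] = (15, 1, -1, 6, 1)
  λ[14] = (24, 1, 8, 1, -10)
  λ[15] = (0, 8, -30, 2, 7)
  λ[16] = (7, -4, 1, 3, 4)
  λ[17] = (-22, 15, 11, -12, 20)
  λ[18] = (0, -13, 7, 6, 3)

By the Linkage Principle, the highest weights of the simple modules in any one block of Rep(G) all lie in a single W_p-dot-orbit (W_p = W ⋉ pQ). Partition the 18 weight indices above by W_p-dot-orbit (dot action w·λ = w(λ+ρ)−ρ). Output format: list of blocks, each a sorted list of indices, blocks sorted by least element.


Dynkin diagram of C (from the 8 off-diagonal −1 entries): D_5.

Alcove-folded reps (p=29, 18 weights, presented ϖ-order):

  λ_1+ρ ↦ (4, 1, 1, 0, 7)
  λ_2+ρ ↦ (8, 3, 9, 1, 0)
  λ_3+ρ ↦ (3, 2, 0, 0, 10)
  λ_4+ρ ↦ (5, 3, 2, 4, 5)
  λ_5+ρ ↦ (5, 3, 2, 4, 5)
  λ_6+ρ ↦ (0, 0, 6, 9, 4)
  λ_7+ρ ↦ (0, 2, 0, 7, 2)
  λ_8+ρ ↦ (4, 1, 1, 0, 7)
  λ_9+ρ ↦ (0, 0, 6, 9, 4)
  λ_10+ρ ↦ (4, 1, 1, 0, 7)
  λ_11+ρ ↦ (0, 0, 6, 9, 4)
  λ_12+ρ ↦ (8, 3, 9, 1, 0)
  λ_13+ρ ↦ (0, 2, 0, 7, 2)
  λ_14+ρ ↦ (0, 2, 0, 7, 2)
  λ_15+ρ ↦ (8, 3, 9, 1, 0)
  λ_16+ρ ↦ (5, 3, 2, 4, 5)
  λ_17+ρ ↦ (4, 1, 1, 0, 7)
  λ_18+ρ ↦ (4, 1, 1, 0, 7)

The 18 indices split into 6 linkage classes (same alcove rep ⇔ same W_29-dot-orbit):

[[1, 8, 10, 17, 18], [2, 12, 15], [3], [4, 5, 16], [6, 9, 11], [7, 13, 14]]


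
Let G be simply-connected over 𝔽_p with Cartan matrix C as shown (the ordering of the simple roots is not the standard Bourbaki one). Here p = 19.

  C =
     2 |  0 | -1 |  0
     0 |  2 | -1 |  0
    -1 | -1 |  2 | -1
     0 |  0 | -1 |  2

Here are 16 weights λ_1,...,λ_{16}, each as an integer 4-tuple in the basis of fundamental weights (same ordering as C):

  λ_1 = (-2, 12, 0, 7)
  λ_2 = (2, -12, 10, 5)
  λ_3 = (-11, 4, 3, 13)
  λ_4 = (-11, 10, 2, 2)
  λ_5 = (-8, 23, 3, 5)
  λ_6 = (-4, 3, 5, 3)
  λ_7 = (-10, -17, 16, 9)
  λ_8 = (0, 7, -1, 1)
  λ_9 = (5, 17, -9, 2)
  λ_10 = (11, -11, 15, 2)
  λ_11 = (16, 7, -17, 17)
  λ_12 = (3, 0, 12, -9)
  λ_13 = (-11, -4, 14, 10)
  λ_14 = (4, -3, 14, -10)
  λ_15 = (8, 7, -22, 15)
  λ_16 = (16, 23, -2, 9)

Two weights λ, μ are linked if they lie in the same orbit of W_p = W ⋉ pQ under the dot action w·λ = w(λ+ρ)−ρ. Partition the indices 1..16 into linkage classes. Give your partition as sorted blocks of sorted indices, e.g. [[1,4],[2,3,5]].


Cartan matrix: type D_4 (|W|=192); un-permuting the 4 rows.

Folding the 16 weights λ_j+ρ into Ā_19 (reps in the given 4-coord order):

  1: (2, 10, 1, 5)
  2: (2, 10, 1, 5)
  3: (4, 1, 1, 8)
  4: (3, 4, 3, 4)
  5: (3, 4, 3, 4)
  6: (3, 4, 3, 4)
  7: (1, 8, 0, 2)
  8: (1, 8, 0, 2)
  9: (2, 10, 1, 5)
  10: (0, 2, 1, 9)
  11: (1, 8, 0, 2)
  12: (4, 1, 1, 8)
  13: (3, 4, 3, 4)
  14: (4, 1, 1, 8)
  15: (3, 4, 3, 4)
  16: (2, 1, 2, 5)

These 16 weights hit 6 W_19-dot-orbits; sizes (3, 3, 5, 3, 1, 1):

[[1, 2, 9], [3, 12, 14], [4, 5, 6, 13, 15], [7, 8, 11], [10], [16]]


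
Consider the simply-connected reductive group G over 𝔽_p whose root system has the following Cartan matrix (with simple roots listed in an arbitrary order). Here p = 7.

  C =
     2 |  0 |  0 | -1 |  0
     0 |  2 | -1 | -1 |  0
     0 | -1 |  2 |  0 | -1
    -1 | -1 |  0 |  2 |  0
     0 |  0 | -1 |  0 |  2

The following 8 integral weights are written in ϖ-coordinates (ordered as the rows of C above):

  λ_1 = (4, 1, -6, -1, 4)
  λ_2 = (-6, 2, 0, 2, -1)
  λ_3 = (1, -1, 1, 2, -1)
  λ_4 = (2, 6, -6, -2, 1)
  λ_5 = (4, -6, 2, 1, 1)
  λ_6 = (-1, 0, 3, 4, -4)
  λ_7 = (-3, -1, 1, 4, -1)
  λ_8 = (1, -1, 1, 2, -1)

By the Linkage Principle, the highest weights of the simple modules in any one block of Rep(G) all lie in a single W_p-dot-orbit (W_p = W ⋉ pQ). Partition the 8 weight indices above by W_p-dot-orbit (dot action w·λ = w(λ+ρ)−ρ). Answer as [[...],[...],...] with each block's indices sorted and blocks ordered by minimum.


Cartan matrix: type A_5 (|W|=720); un-permuting the 5 rows.

Ā_7 reps of the 8 weights (A_5, coords as presented):

  1: (2, 0, 2, 3, 0);  2: (3, 1, 1, 2, 0);  3: (2, 0, 2, 3, 0);  4: (0, 1, 2, 1, 1);  5: (2, 0, 2, 3, 0);  6: (3, 1, 1, 2, 0);  7: (2, 0, 2, 3, 0);  8: (2, 0, 2, 3, 0)

The 8 indices split into 3 linkage classes (same alcove rep ⇔ same W_7-dot-orbit):

[[1, 3, 5, 7, 8], [2, 6], [4]]


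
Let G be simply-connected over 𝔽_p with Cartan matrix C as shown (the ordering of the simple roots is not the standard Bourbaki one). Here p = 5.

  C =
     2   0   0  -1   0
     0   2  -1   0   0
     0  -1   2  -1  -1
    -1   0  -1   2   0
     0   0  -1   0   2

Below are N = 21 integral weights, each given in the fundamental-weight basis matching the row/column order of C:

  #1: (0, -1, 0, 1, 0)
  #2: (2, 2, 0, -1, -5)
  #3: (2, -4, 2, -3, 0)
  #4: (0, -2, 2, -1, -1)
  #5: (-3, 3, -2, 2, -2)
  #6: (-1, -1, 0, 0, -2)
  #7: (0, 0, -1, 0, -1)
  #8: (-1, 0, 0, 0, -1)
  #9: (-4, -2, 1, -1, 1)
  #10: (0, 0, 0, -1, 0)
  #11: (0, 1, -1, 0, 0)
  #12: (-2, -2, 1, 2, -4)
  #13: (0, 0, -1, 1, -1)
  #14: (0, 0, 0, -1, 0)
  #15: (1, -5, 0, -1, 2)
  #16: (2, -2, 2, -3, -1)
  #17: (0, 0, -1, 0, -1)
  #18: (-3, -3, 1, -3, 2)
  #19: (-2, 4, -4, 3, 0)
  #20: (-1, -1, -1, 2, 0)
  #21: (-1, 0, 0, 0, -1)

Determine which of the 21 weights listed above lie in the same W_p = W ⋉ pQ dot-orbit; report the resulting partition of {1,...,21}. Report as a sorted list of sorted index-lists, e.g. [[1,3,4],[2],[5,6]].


C ↔ D_5 under row/col permutation; |W(D_5)| = 1920.

W_5-reps of the 21 weights in Ā_5 (same 5-coord order as C):

  1: (0, 0, 0, 1, 1) · 2: (0, 0, 0, 1, 1) · 3: (1, 1, 1, 0, 1) · 4: (0, 1, 1, 1, 0) · 5: (1, 2, 0, 0, 1) · 6: (0, 0, 0, 1, 1) · 7: (1, 1, 0, 1, 0) · 8: (0, 1, 1, 1, 0) · 9: (0, 1, 1, 1, 0) · 10: (1, 1, 1, 0, 1) · 11: (1, 2, 0, 0, 1) · 12: (1, 1, 1, 0, 1) · 13: (1, 1, 0, 1, 0) · 14: (1, 1, 1, 0, 1) · 15: (1, 1, 0, 1, 0) · 16: (1, 1, 0, 1, 0) · 17: (1, 1, 0, 1, 0) · 18: (0, 1, 1, 1, 0) · 19: (1, 1, 1, 0, 1) · 20: (0, 0, 0, 1, 1) · 21: (0, 1, 1, 1, 0)

The 21 indices split into 5 linkage classes (same alcove rep ⇔ same W_5-dot-orbit):

[[1, 2, 6, 20], [3, 10, 12, 14, 19], [4, 8, 9, 18, 21], [5, 11], [7, 13, 15, 16, 17]]


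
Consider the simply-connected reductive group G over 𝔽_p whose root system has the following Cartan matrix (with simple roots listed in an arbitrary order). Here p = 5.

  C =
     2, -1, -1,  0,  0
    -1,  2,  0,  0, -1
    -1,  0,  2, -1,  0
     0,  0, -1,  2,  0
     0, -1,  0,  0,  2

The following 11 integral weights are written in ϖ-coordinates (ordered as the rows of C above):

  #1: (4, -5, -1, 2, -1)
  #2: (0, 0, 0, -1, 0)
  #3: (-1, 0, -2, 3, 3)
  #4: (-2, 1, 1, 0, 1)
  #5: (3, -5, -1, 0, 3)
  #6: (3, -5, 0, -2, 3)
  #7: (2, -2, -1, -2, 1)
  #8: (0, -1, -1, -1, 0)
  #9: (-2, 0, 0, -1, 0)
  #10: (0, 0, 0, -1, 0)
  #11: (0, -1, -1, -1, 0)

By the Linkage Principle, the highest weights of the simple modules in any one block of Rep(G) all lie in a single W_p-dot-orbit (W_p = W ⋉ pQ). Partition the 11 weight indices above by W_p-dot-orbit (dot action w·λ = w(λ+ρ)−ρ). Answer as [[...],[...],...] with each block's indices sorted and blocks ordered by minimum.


Cartan matrix: type A_5 (|W|=720); un-permuting the 5 rows.

Ā_5 reps of the 11 weights (A_5, coords as presented):

    [1] (1, 0, 0, 0, 1)
    [2] (1, 1, 1, 0, 1)
    [3] (1, 0, 0, 0, 1)
    [4] (1, 1, 1, 0, 1)
    [5] (0, 4, 0, 1, 0)
    [6] (0, 4, 0, 1, 0)
    [7] (1, 1, 1, 0, 1)
    [8] (1, 0, 0, 0, 1)
    [9] (1, 0, 0, 0, 1)
    [10] (1, 1, 1, 0, 1)
    [11] (1, 0, 0, 0, 1)

3 distinct reps among the 11 weights ⇒ 3 W_5-linkage classes:

[[1, 3, 8, 9, 11], [2, 4, 7, 10], [5, 6]]


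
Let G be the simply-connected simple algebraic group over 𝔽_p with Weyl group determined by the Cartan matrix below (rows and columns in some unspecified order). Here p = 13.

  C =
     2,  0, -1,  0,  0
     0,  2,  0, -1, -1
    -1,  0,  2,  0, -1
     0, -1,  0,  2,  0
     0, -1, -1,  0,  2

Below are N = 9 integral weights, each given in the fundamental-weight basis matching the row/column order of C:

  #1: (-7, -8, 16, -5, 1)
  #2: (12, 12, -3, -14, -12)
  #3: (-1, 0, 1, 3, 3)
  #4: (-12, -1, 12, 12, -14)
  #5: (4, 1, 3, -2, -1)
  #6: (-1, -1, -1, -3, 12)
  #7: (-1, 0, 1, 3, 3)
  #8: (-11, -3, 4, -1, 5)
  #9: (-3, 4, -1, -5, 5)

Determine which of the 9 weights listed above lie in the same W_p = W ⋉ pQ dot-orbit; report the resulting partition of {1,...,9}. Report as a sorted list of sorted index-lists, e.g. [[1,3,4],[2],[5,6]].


Cartan matrix: type A_5 (|W|=720); un-permuting the 5 rows.

Alcove-folded reps (p=13, 9 weights, presented ϖ-order):

    λ_1+ρ ↦ (0, 1, 2, 4, 4)
    λ_2+ρ ↦ (0, 2, 0, 0, 11)
    λ_3+ρ ↦ (0, 1, 2, 4, 4)
    λ_4+ρ ↦ (0, 2, 0, 0, 11)
    λ_5+ρ ↦ (5, 1, 4, 1, 0)
    λ_6+ρ ↦ (0, 2, 0, 0, 11)
    λ_7+ρ ↦ (0, 1, 2, 4, 4)
    λ_8+ρ ↦ (5, 1, 4, 1, 0)
    λ_9+ρ ↦ (0, 1, 2, 4, 4)

Grouping the 9 weights by Ā_13-representative: 3 linkage classes.

[[1, 3, 7, 9], [2, 4, 6], [5, 8]]


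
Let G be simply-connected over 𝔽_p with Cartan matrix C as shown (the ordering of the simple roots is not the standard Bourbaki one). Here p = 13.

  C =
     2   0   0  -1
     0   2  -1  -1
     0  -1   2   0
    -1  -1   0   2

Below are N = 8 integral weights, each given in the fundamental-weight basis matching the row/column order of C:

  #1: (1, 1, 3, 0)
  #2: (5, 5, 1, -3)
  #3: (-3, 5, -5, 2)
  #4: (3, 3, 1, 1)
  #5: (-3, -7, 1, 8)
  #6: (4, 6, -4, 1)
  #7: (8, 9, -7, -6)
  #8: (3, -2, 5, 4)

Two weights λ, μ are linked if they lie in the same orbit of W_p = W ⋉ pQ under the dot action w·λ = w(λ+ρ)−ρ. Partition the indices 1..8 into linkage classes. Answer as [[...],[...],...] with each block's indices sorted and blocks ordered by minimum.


Type A_4, rank 4, |W|=120; reorder rows/cols to standard.

Alcove-folded reps (p=13, 8 weights, presented ϖ-order):

  1: (2, 2, 4, 1) · 2: (4, 4, 2, 2) · 3: (2, 2, 4, 1) · 4: (4, 4, 2, 2) · 5: (2, 2, 4, 1) · 6: (4, 4, 2, 2) · 7: (3, 1, 4, 4) · 8: (3, 1, 4, 4)

Linkage partition of the 8 weights (3 classes, p=13):

[[1, 3, 5], [2, 4, 6], [7, 8]]


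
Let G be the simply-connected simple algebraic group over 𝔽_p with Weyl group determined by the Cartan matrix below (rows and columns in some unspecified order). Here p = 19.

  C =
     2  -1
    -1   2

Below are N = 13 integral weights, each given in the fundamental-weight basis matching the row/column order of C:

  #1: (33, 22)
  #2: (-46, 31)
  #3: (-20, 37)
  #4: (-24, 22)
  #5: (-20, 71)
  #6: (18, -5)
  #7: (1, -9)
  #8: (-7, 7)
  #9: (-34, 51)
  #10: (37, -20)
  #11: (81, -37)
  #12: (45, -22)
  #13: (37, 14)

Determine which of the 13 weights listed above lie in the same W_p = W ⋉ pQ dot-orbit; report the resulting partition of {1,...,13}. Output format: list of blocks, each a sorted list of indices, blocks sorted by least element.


A_2 Cartan matrix, 2 simple roots permuted; ρ=(1,1).

W_19-reps of the 13 weights in Ā_19 (same 2-coord order as C):

    λ_1+ρ ↦ (15, 4)
    λ_2+ρ ↦ (7, 6)
    λ_3+ρ ↦ (0, 0)
    λ_4+ρ ↦ (15, 4)
    λ_5+ρ ↦ (15, 4)
    λ_6+ρ ↦ (15, 4)
    λ_7+ρ ↦ (6, 2)
    λ_8+ρ ↦ (6, 2)
    λ_9+ρ ↦ (14, 0)
    λ_10+ρ ↦ (0, 0)
    λ_11+ρ ↦ (6, 2)
    λ_12+ρ ↦ (6, 2)
    λ_13+ρ ↦ (15, 4)

Partition of {1..13} into 5 W_19-dot-orbits:

[[1, 4, 5, 6, 13], [2], [3, 10], [7, 8, 11, 12], [9]]


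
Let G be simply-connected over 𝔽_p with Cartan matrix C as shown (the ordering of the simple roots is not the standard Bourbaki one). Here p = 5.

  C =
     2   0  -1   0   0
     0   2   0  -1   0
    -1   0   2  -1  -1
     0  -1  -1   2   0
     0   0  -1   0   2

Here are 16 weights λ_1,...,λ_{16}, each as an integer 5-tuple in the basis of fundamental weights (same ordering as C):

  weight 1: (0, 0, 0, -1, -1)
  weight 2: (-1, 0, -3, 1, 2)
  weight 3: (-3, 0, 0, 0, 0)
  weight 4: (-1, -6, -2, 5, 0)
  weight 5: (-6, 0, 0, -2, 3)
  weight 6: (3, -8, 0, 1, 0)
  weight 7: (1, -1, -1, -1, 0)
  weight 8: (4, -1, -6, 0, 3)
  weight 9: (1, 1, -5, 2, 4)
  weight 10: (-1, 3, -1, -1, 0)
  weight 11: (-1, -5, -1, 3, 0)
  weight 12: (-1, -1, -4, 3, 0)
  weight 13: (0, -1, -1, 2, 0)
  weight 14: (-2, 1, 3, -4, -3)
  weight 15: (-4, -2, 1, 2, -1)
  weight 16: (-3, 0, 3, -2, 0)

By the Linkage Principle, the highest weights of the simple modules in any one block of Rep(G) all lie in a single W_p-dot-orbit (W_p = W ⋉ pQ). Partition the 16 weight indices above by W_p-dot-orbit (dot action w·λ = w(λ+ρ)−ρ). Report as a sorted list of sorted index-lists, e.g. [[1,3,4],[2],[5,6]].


Type D_5, rank 5, |W|=1920; reorder rows/cols to standard.

λ_j+ρ reflected into Ā_5 (⟨·,θ^∨⟩≤5); 5-tuples as given:

  λ_1 → (1, 1, 1, 0, 0)
  λ_2 → (2, 1, 0, 0, 1)
  λ_3 → (1, 1, 1, 0, 0)
  λ_4 → (0, 4, 0, 0, 1)
  λ_5 → (0, 4, 0, 0, 1)
  λ_6 → (2, 1, 0, 0, 1)
  λ_7 → (2, 0, 0, 0, 1)
  λ_8 → (0, 4, 0, 0, 1)
  λ_9 → (1, 1, 1, 0, 0)
  λ_10 → (0, 4, 0, 0, 1)
  λ_11 → (0, 4, 0, 0, 1)
  λ_12 → (1, 1, 1, 0, 0)
  λ_13 → (1, 0, 0, 0, 1)
  λ_14 → (1, 1, 1, 0, 0)
  λ_15 → (2, 1, 0, 0, 1)
  λ_16 → (2, 1, 0, 0, 1)

The 16 indices split into 5 linkage classes (same alcove rep ⇔ same W_5-dot-orbit):

[[1, 3, 9, 12, 14], [2, 6, 15, 16], [4, 5, 8, 10, 11], [7], [13]]


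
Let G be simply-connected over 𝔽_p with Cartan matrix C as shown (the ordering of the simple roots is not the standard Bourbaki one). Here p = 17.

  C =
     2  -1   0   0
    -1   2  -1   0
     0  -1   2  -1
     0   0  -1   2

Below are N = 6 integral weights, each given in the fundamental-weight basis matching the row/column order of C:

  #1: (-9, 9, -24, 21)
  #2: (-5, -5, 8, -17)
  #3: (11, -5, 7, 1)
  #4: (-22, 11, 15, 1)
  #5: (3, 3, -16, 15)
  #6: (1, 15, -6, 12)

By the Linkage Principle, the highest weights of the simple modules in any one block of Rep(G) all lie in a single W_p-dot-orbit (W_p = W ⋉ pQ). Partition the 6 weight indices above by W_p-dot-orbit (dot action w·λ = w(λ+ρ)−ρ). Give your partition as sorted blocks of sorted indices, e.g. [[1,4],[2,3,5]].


C ↔ A_4 under row/col permutation; |W(A_4)| = 120.

W_17-reps of the 6 weights in Ā_17 (same 4-coord order as C):

  λ_1 → (7, 4, 4, 1);  λ_2 → (7, 4, 4, 1);  λ_3 → (7, 4, 4, 1);  λ_4 → (1, 4, 4, 7);  λ_5 → (7, 4, 4, 1);  λ_6 → (7, 4, 4, 1)

The 6 indices split into 2 linkage classes (same alcove rep ⇔ same W_17-dot-orbit):

[[1, 2, 3, 5, 6], [4]]


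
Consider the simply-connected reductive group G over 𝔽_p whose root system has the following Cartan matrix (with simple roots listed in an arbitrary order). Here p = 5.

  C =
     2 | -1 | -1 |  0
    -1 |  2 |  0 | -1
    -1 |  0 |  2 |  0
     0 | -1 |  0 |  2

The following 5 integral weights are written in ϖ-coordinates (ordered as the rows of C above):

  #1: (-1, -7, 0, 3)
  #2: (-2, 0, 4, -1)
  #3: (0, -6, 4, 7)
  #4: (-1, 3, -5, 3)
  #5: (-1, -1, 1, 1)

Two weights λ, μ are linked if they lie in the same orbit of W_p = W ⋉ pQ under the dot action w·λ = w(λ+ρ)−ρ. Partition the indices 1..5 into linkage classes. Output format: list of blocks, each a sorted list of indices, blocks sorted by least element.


Cartan matrix: type A_4 (|W|=120); un-permuting the 4 rows.

Ā_5 reps of the 5 weights (A_4, coords as presented):

  λ_1+ρ ↦ (1, 0, 3, 1)
  λ_2+ρ ↦ (1, 0, 4, 0)
  λ_3+ρ ↦ (1, 0, 3, 1)
  λ_4+ρ ↦ (1, 0, 3, 1)
  λ_5+ρ ↦ (0, 0, 2, 2)

Linkage partition of the 5 weights (3 classes, p=5):

[[1, 3, 4], [2], [5]]


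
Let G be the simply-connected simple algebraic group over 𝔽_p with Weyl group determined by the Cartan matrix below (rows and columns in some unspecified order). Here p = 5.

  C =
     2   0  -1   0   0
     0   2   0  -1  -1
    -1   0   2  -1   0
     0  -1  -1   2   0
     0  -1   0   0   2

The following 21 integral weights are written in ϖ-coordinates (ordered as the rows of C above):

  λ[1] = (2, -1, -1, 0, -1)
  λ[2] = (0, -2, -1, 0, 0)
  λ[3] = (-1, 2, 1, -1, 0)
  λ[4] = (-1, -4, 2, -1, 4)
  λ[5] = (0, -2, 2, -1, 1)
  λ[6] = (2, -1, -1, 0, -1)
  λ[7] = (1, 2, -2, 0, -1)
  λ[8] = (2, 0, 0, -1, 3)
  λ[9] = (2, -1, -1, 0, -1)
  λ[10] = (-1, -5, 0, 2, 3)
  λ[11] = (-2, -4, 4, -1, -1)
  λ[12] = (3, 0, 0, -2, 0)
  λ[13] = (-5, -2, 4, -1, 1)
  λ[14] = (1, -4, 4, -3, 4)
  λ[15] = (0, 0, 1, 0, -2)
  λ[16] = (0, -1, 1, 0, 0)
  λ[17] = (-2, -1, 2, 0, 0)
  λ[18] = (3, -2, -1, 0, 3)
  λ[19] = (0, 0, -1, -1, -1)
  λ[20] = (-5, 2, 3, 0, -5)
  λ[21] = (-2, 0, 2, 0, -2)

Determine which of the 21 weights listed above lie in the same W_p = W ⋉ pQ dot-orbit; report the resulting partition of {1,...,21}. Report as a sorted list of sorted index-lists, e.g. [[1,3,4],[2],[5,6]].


C ↔ A_5 under row/col permutation; |W(A_5)| = 720.

Alcove-folded reps (p=5, 21 weights, presented ϖ-order):

  1: (3, 0, 0, 1, 0);  2: (1, 1, 0, 0, 0);  3: (1, 3, 1, 0, 0);  4: (0, 0, 0, 3, 2);  5: (1, 0, 2, 1, 1);  6: (3, 0, 0, 1, 0);  7: (1, 3, 1, 0, 0);  8: (1, 1, 0, 0, 0);  9: (3, 0, 0, 1, 0);  10: (0, 3, 0, 1, 0);  11: (1, 3, 1, 0, 0);  12: (3, 0, 0, 1, 0);  13: (3, 0, 0, 1, 0);  14: (0, 0, 0, 3, 2);  15: (1, 0, 2, 1, 1);  16: (1, 0, 2, 1, 1);  17: (1, 0, 2, 1, 1);  18: (1, 1, 0, 0, 0);  19: (1, 1, 0, 0, 0);  20: (1, 1, 0, 0, 0);  21: (1, 0, 2, 1, 1)

Partition of {1..21} into 6 W_5-dot-orbits:

[[1, 6, 9, 12, 13], [2, 8, 18, 19, 20], [3, 7, 11], [4, 14], [5, 15, 16, 17, 21], [10]]


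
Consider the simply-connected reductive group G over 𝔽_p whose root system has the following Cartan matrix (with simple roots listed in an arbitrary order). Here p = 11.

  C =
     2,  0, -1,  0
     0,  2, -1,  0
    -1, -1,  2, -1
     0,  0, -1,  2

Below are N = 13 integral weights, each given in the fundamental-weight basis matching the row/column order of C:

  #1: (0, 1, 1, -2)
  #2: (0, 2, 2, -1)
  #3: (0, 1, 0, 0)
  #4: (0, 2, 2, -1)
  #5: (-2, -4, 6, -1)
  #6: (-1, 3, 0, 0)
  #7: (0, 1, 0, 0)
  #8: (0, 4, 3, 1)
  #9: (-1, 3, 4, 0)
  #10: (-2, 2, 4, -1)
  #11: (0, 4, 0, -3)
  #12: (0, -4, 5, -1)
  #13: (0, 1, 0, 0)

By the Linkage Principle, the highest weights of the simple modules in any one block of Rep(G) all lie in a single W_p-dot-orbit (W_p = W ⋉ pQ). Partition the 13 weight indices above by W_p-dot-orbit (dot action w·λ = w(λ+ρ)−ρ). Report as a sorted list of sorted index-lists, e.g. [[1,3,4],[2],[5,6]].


D_4 Cartan matrix, 4 simple roots permuted; ρ=(1,1,1,1).

Folding the 13 weights λ_j+ρ into Ā_11 (reps in the given 4-coord order):

    [1] (1, 2, 1, 1)
    [2] (1, 3, 3, 0)
    [3] (1, 2, 1, 1)
    [4] (1, 3, 3, 0)
    [5] (1, 3, 3, 0)
    [6] (0, 4, 1, 1)
    [7] (1, 2, 1, 1)
    [8] (0, 4, 1, 1)
    [9] (0, 4, 1, 1)
    [10] (1, 3, 3, 0)
    [11] (0, 4, 1, 1)
    [12] (1, 3, 3, 0)
    [13] (1, 2, 1, 1)

These 13 weights hit 3 W_11-dot-orbits; sizes (4, 5, 4):

[[1, 3, 7, 13], [2, 4, 5, 10, 12], [6, 8, 9, 11]]
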